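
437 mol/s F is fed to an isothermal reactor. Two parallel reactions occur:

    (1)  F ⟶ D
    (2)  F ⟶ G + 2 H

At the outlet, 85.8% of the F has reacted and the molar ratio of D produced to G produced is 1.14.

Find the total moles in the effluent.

787 mol/s

Conversion of F: F consumed = 0.858 × 437 = 374.9 mol/s = 1ξ₁ + 1ξ₂.
Selectivity: 1ξ₁ / (1ξ₂) = 1.14 → ξ₁ = 1.14 ξ₂.
Substitute: (1·1.14 + 1) ξ₂ = 374.9 → ξ₂ = 175.2 mol/s, ξ₁ = 199.7 mol/s.
Outlet amounts (n = n₀ + Σ ν·ξ):
  F: 437 − 1(199.7) − 1(175.2) = 62.05
  D: 0 + 1(199.7) = 199.7
  G: 0 + 1(175.2) = 175.2
  H: 0 + 2(175.2) = 350.4
Total out = 62.05 + 199.7 + 175.2 + 350.4 = 787.4 mol/s.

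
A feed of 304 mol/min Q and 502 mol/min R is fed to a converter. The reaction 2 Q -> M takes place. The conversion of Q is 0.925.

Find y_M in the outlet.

Q reacted = 0.925 × 304 = 281.2 mol/min; ν_Q = −2, so ξ = 281.2/2 = 140.6 mol/min.
Outlet amounts (n = n₀ + ν ξ):
  Q: 304 − 2(140.6) = 22.8
  M: 0 + 1(140.6) = 140.6
  R: 502 (inert)
Total out = 665.4 mol/min; y_M = 140.6 / 665.4 = 0.2113.

0.211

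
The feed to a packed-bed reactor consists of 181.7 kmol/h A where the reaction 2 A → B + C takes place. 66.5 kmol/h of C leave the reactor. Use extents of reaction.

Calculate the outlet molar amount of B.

66.5 kmol/h

For C: n = n₀ + 1ξ → 66.5 = 0 + 1ξ, giving ξ = 66.5 kmol/h.
Outlet amounts (n = n₀ + ν ξ):
  A: 181.7 − 2(66.5) = 48.7
  B: 0 + 1(66.5) = 66.5
  C: 0 + 1(66.5) = 66.5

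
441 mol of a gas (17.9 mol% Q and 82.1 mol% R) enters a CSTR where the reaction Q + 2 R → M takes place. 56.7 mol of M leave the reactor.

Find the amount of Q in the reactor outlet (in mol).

22.2 mol

For M: n = n₀ + 1ξ → 56.7 = 0 + 1ξ, giving ξ = 56.7 mol.
Outlet amounts (n = n₀ + ν ξ):
  Q: 78.94 − 1(56.7) = 22.24
  R: 362.1 − 2(56.7) = 248.7
  M: 0 + 1(56.7) = 56.7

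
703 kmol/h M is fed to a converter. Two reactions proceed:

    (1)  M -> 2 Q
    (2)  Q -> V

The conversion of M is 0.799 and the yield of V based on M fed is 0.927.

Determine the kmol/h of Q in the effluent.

Conversion of M: M consumed = 1ξ₁ = 0.799 × 703 → ξ₁ = 561.7 kmol/h.
Yield of V: 1ξ₂ / 703 = 0.927 → ξ₂ = 651.7 kmol/h.
Outlet amounts (n = n₀ + Σ ν·ξ):
  M: 703 − 1(561.7) = 141.3
  Q: 0 + 2(561.7) − 1(651.7) = 471.7
  V: 0 + 1(651.7) = 651.7

472 kmol/h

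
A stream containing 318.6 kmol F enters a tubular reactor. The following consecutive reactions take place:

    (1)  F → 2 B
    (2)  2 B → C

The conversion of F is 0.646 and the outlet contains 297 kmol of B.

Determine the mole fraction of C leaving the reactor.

0.123

Conversion of F: F consumed = 1ξ₁ = 0.646 × 318.6 → ξ₁ = 205.8 kmol.
B balance: n_B = 0 + 2ξ₁ − 2ξ₂ = 297 → ξ₂ = (2·205.8 − 297)/2 = 57.32 kmol.
Outlet amounts (n = n₀ + Σ ν·ξ):
  F: 318.6 − 1(205.8) = 112.8
  B: 0 + 2(205.8) − 2(57.32) = 297
  C: 0 + 1(57.32) = 57.32
Total out = 467.1 kmol; y_C = 57.32 / 467.1 = 0.1227.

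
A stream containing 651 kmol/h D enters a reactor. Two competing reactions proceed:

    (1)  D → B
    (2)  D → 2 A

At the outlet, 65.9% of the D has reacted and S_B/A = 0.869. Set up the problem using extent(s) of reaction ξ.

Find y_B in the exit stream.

Conversion of D: D consumed = 0.659 × 651 = 429 kmol/h = 1ξ₁ + 1ξ₂.
Selectivity: 1ξ₁ / (2ξ₂) = 0.869 → ξ₁ = 1.738 ξ₂.
Substitute: (1·1.738 + 1) ξ₂ = 429 → ξ₂ = 156.7 kmol/h, ξ₁ = 272.3 kmol/h.
Outlet amounts (n = n₀ + Σ ν·ξ):
  D: 651 − 1(272.3) − 1(156.7) = 222
  B: 0 + 1(272.3) = 272.3
  A: 0 + 2(156.7) = 313.4
Total out = 807.7 kmol/h; y_B = 272.3 / 807.7 = 0.3372.

0.337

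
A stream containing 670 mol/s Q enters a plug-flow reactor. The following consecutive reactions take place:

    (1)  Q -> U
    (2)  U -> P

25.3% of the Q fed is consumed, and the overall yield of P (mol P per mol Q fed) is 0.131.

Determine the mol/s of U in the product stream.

81.7 mol/s

Conversion of Q: Q consumed = 1ξ₁ = 0.253 × 670 → ξ₁ = 169.5 mol/s.
Yield of P: 1ξ₂ / 670 = 0.131 → ξ₂ = 87.77 mol/s.
Outlet amounts (n = n₀ + Σ ν·ξ):
  Q: 670 − 1(169.5) = 500.5
  U: 0 + 1(169.5) − 1(87.77) = 81.74
  P: 0 + 1(87.77) = 87.77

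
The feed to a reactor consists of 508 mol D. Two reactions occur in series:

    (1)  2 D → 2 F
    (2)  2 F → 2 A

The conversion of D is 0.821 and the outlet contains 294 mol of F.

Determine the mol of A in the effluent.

Conversion of D: D consumed = 2ξ₁ = 0.821 × 508 → ξ₁ = 208.5 mol.
F balance: n_F = 0 + 2ξ₁ − 2ξ₂ = 294 → ξ₂ = (2·208.5 − 294)/2 = 61.53 mol.
Outlet amounts (n = n₀ + Σ ν·ξ):
  D: 508 − 2(208.5) = 90.93
  F: 0 + 2(208.5) − 2(61.53) = 294
  A: 0 + 2(61.53) = 123.1

123 mol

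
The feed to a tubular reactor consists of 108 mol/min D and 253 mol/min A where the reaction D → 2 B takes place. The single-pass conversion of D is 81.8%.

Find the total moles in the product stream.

D reacted = 0.818 × 108 = 88.34 mol/min; ν_D = −1, so ξ = 88.34/1 = 88.34 mol/min.
Outlet amounts (n = n₀ + ν ξ):
  D: 108 − 1(88.34) = 19.66
  B: 0 + 2(88.34) = 176.7
  A: 253 (inert)
Total out = 19.66 + 176.7 + 253 = 449.3 mol/min.

449 mol/min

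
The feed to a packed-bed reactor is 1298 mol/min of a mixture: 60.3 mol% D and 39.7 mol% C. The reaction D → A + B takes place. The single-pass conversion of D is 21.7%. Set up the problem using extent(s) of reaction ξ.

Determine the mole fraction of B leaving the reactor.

0.116

D reacted = 0.217 × 782.7 = 169.8 mol/min; ν_D = −1, so ξ = 169.8/1 = 169.8 mol/min.
Outlet amounts (n = n₀ + ν ξ):
  D: 782.7 − 1(169.8) = 612.8
  A: 0 + 1(169.8) = 169.8
  B: 0 + 1(169.8) = 169.8
  C: 515.3 (inert)
Total out = 1468 mol/min; y_B = 169.8 / 1468 = 0.1157.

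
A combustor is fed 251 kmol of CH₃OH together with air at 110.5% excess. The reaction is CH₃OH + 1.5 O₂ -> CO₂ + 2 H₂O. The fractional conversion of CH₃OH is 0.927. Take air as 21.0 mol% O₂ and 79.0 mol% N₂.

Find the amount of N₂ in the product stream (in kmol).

2980 kmol

Stoichiometric O₂ = 1.5 × 251 = 376.5 kmol; O₂ fed = 376.5 × 2.105 = 792.5 kmol.
N₂ fed = 792.5 × 79/21 = 2981 kmol.
Fuel reacted = 0.927 × 251 → ξ = 232.7 kmol.
Outlet (n = n₀ + ν ξ):
  CH₃OH: 251 − 1(232.7) = 18.32
  O₂: 792.5 − 1.5(232.7) = 443.5
  N₂: 2981 (inert)
  CO₂: 0 + 1(232.7) = 232.7
  H₂O: 0 + 2(232.7) = 465.4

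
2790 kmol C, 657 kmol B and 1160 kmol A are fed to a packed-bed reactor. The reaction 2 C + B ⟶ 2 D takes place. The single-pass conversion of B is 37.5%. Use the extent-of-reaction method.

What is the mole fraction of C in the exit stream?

0.527

B reacted = 0.375 × 657 = 246.4 kmol; ν_B = −1, so ξ = 246.4/1 = 246.4 kmol.
Outlet amounts (n = n₀ + ν ξ):
  C: 2790 − 2(246.4) = 2297
  B: 657 − 1(246.4) = 410.6
  D: 0 + 2(246.4) = 492.8
  A: 1160 (inert)
Total out = 4361 kmol; y_C = 2297 / 4361 = 0.5268.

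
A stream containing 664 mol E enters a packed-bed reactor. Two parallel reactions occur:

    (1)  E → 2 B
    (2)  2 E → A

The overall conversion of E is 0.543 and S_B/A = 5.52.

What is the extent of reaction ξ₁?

Conversion of E: E consumed = 0.543 × 664 = 360.6 mol = 1ξ₁ + 2ξ₂.
Selectivity: 2ξ₁ / (1ξ₂) = 5.52 → ξ₁ = 2.76 ξ₂.
Substitute: (1·2.76 + 2) ξ₂ = 360.6 → ξ₂ = 75.75 mol, ξ₁ = 209.1 mol.
Outlet amounts (n = n₀ + Σ ν·ξ):
  E: 664 − 1(209.1) − 2(75.75) = 303.4
  B: 0 + 2(209.1) = 418.1
  A: 0 + 1(75.75) = 75.75

ξ₁ = 209 mol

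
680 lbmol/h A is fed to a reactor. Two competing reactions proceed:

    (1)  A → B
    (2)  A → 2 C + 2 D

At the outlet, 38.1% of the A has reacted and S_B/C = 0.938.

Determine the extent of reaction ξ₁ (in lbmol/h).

ξ₁ = 169 lbmol/h

Conversion of A: A consumed = 0.381 × 680 = 259.1 lbmol/h = 1ξ₁ + 1ξ₂.
Selectivity: 1ξ₁ / (2ξ₂) = 0.938 → ξ₁ = 1.876 ξ₂.
Substitute: (1·1.876 + 1) ξ₂ = 259.1 → ξ₂ = 90.08 lbmol/h, ξ₁ = 169 lbmol/h.
Outlet amounts (n = n₀ + Σ ν·ξ):
  A: 680 − 1(169) − 1(90.08) = 420.9
  B: 0 + 1(169) = 169
  C: 0 + 2(90.08) = 180.2
  D: 0 + 2(90.08) = 180.2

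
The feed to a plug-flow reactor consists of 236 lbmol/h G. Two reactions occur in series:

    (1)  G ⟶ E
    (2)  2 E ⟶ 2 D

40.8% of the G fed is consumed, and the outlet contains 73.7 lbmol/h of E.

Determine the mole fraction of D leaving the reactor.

0.0957

Conversion of G: G consumed = 1ξ₁ = 0.408 × 236 → ξ₁ = 96.29 lbmol/h.
E balance: n_E = 0 + 1ξ₁ − 2ξ₂ = 73.7 → ξ₂ = (1·96.29 − 73.7)/2 = 11.29 lbmol/h.
Outlet amounts (n = n₀ + Σ ν·ξ):
  G: 236 − 1(96.29) = 139.7
  E: 0 + 1(96.29) − 2(11.29) = 73.7
  D: 0 + 2(11.29) = 22.59
Total out = 236 lbmol/h; y_D = 22.59 / 236 = 0.09571.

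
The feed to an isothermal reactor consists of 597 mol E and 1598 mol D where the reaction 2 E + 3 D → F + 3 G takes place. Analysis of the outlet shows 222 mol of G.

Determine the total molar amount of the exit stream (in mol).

2120 mol

For G: n = n₀ + 3ξ → 222 = 0 + 3ξ, giving ξ = 74 mol.
Outlet amounts (n = n₀ + ν ξ):
  E: 597 − 2(74) = 449
  D: 1598 − 3(74) = 1376
  F: 0 + 1(74) = 74
  G: 0 + 3(74) = 222
Total out = 449 + 1376 + 74 + 222 = 2121 mol.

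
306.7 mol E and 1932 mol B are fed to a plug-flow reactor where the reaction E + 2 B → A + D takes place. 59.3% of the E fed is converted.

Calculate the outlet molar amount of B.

E reacted = 0.593 × 306.7 = 181.9 mol; ν_E = −1, so ξ = 181.9/1 = 181.9 mol.
Outlet amounts (n = n₀ + ν ξ):
  E: 306.7 − 1(181.9) = 124.8
  B: 1932 − 2(181.9) = 1568
  A: 0 + 1(181.9) = 181.9
  D: 0 + 1(181.9) = 181.9

1570 mol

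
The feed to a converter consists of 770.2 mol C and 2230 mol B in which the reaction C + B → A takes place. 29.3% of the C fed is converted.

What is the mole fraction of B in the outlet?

C reacted = 0.293 × 770.2 = 225.7 mol; ν_C = −1, so ξ = 225.7/1 = 225.7 mol.
Outlet amounts (n = n₀ + ν ξ):
  C: 770.2 − 1(225.7) = 544.5
  B: 2230 − 1(225.7) = 2004
  A: 0 + 1(225.7) = 225.7
Total out = 2775 mol; y_B = 2004 / 2775 = 0.7224.

0.722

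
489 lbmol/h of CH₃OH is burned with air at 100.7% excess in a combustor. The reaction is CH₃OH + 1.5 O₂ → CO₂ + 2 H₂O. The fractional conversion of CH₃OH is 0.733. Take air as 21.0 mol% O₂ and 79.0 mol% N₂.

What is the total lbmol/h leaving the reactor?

Stoichiometric O₂ = 1.5 × 489 = 733.5 lbmol/h; O₂ fed = 733.5 × 2.007 = 1472 lbmol/h.
N₂ fed = 1472 × 79/21 = 5538 lbmol/h.
Fuel reacted = 0.733 × 489 → ξ = 358.4 lbmol/h.
Outlet (n = n₀ + ν ξ):
  CH₃OH: 489 − 1(358.4) = 130.6
  O₂: 1472 − 1.5(358.4) = 934.5
  N₂: 5538 (inert)
  CO₂: 0 + 1(358.4) = 358.4
  H₂O: 0 + 2(358.4) = 716.9
Total out = 130.6 + 934.5 + 5538 + 358.4 + 716.9 = 7678 lbmol/h.

7680 lbmol/h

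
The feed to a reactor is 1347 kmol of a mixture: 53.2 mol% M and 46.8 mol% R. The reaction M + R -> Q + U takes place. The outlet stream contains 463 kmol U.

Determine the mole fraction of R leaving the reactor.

For U: n = n₀ + 1ξ → 463 = 0 + 1ξ, giving ξ = 463 kmol.
Outlet amounts (n = n₀ + ν ξ):
  M: 716.6 − 1(463) = 253.6
  R: 630.4 − 1(463) = 167.4
  Q: 0 + 1(463) = 463
  U: 0 + 1(463) = 463
Total out = 1347 kmol; y_R = 167.4 / 1347 = 0.1243.

0.124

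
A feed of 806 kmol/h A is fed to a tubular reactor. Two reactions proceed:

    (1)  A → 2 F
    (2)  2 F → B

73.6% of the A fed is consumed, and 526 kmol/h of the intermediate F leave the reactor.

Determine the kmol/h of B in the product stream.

Conversion of A: A consumed = 1ξ₁ = 0.736 × 806 → ξ₁ = 593.2 kmol/h.
F balance: n_F = 0 + 2ξ₁ − 2ξ₂ = 526 → ξ₂ = (2·593.2 − 526)/2 = 330.2 kmol/h.
Outlet amounts (n = n₀ + Σ ν·ξ):
  A: 806 − 1(593.2) = 212.8
  F: 0 + 2(593.2) − 2(330.2) = 526
  B: 0 + 1(330.2) = 330.2

330 kmol/h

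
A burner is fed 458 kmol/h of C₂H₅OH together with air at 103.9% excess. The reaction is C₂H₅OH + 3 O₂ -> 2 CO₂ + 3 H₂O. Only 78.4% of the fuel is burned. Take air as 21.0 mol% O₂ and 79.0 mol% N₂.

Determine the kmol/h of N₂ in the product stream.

10500 kmol/h

Stoichiometric O₂ = 3 × 458 = 1374 kmol/h; O₂ fed = 1374 × 2.039 = 2802 kmol/h.
N₂ fed = 2802 × 79/21 = 10540 kmol/h.
Fuel reacted = 0.784 × 458 → ξ = 359.1 kmol/h.
Outlet (n = n₀ + ν ξ):
  C₂H₅OH: 458 − 1(359.1) = 98.93
  O₂: 2802 − 3(359.1) = 1724
  N₂: 10540 (inert)
  CO₂: 0 + 2(359.1) = 718.1
  H₂O: 0 + 3(359.1) = 1077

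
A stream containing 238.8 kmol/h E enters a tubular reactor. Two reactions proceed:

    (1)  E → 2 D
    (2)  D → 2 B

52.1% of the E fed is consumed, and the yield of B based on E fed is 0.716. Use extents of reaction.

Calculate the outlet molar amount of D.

163 kmol/h

Conversion of E: E consumed = 1ξ₁ = 0.521 × 238.8 → ξ₁ = 124.4 kmol/h.
Yield of B: 2ξ₂ / 238.8 = 0.716 → ξ₂ = 85.49 kmol/h.
Outlet amounts (n = n₀ + Σ ν·ξ):
  E: 238.8 − 1(124.4) = 114.4
  D: 0 + 2(124.4) − 1(85.49) = 163.3
  B: 0 + 2(85.49) = 171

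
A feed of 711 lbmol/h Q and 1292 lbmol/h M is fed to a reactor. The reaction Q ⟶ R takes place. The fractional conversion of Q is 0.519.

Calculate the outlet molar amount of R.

Q reacted = 0.519 × 711 = 369 lbmol/h; ν_Q = −1, so ξ = 369/1 = 369 lbmol/h.
Outlet amounts (n = n₀ + ν ξ):
  Q: 711 − 1(369) = 342
  R: 0 + 1(369) = 369
  M: 1292 (inert)

369 lbmol/h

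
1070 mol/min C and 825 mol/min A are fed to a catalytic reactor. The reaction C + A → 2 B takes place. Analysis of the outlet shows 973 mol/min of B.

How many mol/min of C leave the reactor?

For B: n = n₀ + 2ξ → 973 = 0 + 2ξ, giving ξ = 486.5 mol/min.
Outlet amounts (n = n₀ + ν ξ):
  C: 1070 − 1(486.5) = 583.5
  A: 825 − 1(486.5) = 338.5
  B: 0 + 2(486.5) = 973

584 mol/min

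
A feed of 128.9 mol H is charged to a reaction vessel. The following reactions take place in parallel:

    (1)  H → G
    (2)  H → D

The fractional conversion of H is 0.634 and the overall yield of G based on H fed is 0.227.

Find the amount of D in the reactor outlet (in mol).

52.5 mol

Yield of G: 1ξ₁ / 128.9 = 0.227 → ξ₁ = 29.26 mol.
Conversion of H: 1ξ₁ + 1ξ₂ = 0.634 × 128.9 = 81.72 → ξ₂ = 52.46 mol.
Outlet amounts (n = n₀ + Σ ν·ξ):
  H: 128.9 − 1(29.26) − 1(52.46) = 47.18
  G: 0 + 1(29.26) = 29.26
  D: 0 + 1(52.46) = 52.46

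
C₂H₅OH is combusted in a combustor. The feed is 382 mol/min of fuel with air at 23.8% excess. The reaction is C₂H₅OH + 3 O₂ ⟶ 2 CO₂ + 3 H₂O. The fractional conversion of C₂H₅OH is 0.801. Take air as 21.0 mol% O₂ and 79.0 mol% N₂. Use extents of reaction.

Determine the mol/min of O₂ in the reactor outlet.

501 mol/min

Stoichiometric O₂ = 3 × 382 = 1146 mol/min; O₂ fed = 1146 × 1.238 = 1419 mol/min.
N₂ fed = 1419 × 79/21 = 5337 mol/min.
Fuel reacted = 0.801 × 382 → ξ = 306 mol/min.
Outlet (n = n₀ + ν ξ):
  C₂H₅OH: 382 − 1(306) = 76.02
  O₂: 1419 − 3(306) = 500.8
  N₂: 5337 (inert)
  CO₂: 0 + 2(306) = 612
  H₂O: 0 + 3(306) = 917.9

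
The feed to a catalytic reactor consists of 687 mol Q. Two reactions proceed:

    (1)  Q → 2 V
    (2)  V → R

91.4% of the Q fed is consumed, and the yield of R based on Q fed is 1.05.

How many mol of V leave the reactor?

Conversion of Q: Q consumed = 1ξ₁ = 0.914 × 687 → ξ₁ = 627.9 mol.
Yield of R: 1ξ₂ / 687 = 1.05 → ξ₂ = 721.4 mol.
Outlet amounts (n = n₀ + Σ ν·ξ):
  Q: 687 − 1(627.9) = 59.08
  V: 0 + 2(627.9) − 1(721.4) = 534.5
  R: 0 + 1(721.4) = 721.4

534 mol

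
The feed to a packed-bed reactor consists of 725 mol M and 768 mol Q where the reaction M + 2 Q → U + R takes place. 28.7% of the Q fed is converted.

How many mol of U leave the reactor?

110 mol

Q reacted = 0.287 × 768 = 220.4 mol; ν_Q = −2, so ξ = 220.4/2 = 110.2 mol.
Outlet amounts (n = n₀ + ν ξ):
  M: 725 − 1(110.2) = 614.8
  Q: 768 − 2(110.2) = 547.6
  U: 0 + 1(110.2) = 110.2
  R: 0 + 1(110.2) = 110.2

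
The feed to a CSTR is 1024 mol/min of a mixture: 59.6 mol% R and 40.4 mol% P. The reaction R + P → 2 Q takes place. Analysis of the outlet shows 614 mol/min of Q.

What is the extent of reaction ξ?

For Q: n = n₀ + 2ξ → 614 = 0 + 2ξ, giving ξ = 307 mol/min.
Outlet amounts (n = n₀ + ν ξ):
  R: 610.3 − 1(307) = 303.3
  P: 413.7 − 1(307) = 106.7
  Q: 0 + 2(307) = 614

ξ = 307 mol/min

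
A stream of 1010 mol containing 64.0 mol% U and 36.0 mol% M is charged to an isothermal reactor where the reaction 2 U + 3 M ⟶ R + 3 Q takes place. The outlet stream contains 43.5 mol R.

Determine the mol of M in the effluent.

233 mol

For R: n = n₀ + 1ξ → 43.5 = 0 + 1ξ, giving ξ = 43.5 mol.
Outlet amounts (n = n₀ + ν ξ):
  U: 646.4 − 2(43.5) = 559.4
  M: 363.6 − 3(43.5) = 233.1
  R: 0 + 1(43.5) = 43.5
  Q: 0 + 3(43.5) = 130.5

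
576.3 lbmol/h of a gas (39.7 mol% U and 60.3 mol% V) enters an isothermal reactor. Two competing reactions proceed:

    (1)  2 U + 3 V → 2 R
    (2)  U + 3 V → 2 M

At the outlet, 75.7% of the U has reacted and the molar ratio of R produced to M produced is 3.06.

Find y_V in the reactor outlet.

0.168

Conversion of U: U consumed = 0.757 × 228.8 = 173.2 lbmol/h = 2ξ₁ + 1ξ₂.
Selectivity: 2ξ₁ / (2ξ₂) = 3.06 → ξ₁ = 3.06 ξ₂.
Substitute: (2·3.06 + 1) ξ₂ = 173.2 → ξ₂ = 24.33 lbmol/h, ξ₁ = 74.43 lbmol/h.
Outlet amounts (n = n₀ + Σ ν·ξ):
  U: 228.8 − 2(74.43) − 1(24.33) = 55.6
  V: 347.5 − 3(74.43) − 3(24.33) = 51.23
  R: 0 + 2(74.43) = 148.9
  M: 0 + 2(24.33) = 48.65
Total out = 304.3 lbmol/h; y_V = 51.23 / 304.3 = 0.1683.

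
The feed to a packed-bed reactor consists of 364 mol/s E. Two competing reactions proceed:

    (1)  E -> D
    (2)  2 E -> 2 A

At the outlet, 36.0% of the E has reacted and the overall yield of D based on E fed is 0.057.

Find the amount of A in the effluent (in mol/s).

110 mol/s

Yield of D: 1ξ₁ / 364 = 0.057 → ξ₁ = 20.75 mol/s.
Conversion of E: 1ξ₁ + 2ξ₂ = 0.36 × 364 = 131 → ξ₂ = 55.15 mol/s.
Outlet amounts (n = n₀ + Σ ν·ξ):
  E: 364 − 1(20.75) − 2(55.15) = 233
  D: 0 + 1(20.75) = 20.75
  A: 0 + 2(55.15) = 110.3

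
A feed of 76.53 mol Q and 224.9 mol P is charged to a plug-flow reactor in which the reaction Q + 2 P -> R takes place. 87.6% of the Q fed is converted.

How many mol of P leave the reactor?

Q reacted = 0.876 × 76.53 = 67.04 mol; ν_Q = −1, so ξ = 67.04/1 = 67.04 mol.
Outlet amounts (n = n₀ + ν ξ):
  Q: 76.53 − 1(67.04) = 9.49
  P: 224.9 − 2(67.04) = 90.82
  R: 0 + 1(67.04) = 67.04

90.8 mol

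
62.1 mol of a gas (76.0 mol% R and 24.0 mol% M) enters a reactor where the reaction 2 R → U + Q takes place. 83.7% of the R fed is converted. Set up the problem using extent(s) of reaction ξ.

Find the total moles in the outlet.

62.1 mol

R reacted = 0.837 × 47.2 = 39.5 mol; ν_R = −2, so ξ = 39.5/2 = 19.75 mol.
Outlet amounts (n = n₀ + ν ξ):
  R: 47.2 − 2(19.75) = 7.693
  U: 0 + 1(19.75) = 19.75
  Q: 0 + 1(19.75) = 19.75
  M: 14.9 (inert)
Total out = 7.693 + 19.75 + 19.75 + 14.9 = 62.1 mol.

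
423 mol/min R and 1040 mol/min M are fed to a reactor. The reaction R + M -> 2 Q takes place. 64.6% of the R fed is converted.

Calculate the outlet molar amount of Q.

547 mol/min

R reacted = 0.646 × 423 = 273.3 mol/min; ν_R = −1, so ξ = 273.3/1 = 273.3 mol/min.
Outlet amounts (n = n₀ + ν ξ):
  R: 423 − 1(273.3) = 149.7
  M: 1040 − 1(273.3) = 766.7
  Q: 0 + 2(273.3) = 546.5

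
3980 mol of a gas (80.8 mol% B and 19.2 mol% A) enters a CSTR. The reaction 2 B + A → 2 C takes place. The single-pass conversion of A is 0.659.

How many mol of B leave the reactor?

2210 mol

A reacted = 0.659 × 764.2 = 503.6 mol; ν_A = −1, so ξ = 503.6/1 = 503.6 mol.
Outlet amounts (n = n₀ + ν ξ):
  B: 3216 − 2(503.6) = 2209
  A: 764.2 − 1(503.6) = 260.6
  C: 0 + 2(503.6) = 1007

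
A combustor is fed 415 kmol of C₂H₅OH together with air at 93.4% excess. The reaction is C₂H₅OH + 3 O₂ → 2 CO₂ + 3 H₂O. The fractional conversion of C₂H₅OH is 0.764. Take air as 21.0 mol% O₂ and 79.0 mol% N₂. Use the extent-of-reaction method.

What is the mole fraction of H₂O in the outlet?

Stoichiometric O₂ = 3 × 415 = 1245 kmol; O₂ fed = 1245 × 1.934 = 2408 kmol.
N₂ fed = 2408 × 79/21 = 9058 kmol.
Fuel reacted = 0.764 × 415 → ξ = 317.1 kmol.
Outlet (n = n₀ + ν ξ):
  C₂H₅OH: 415 − 1(317.1) = 97.94
  O₂: 2408 − 3(317.1) = 1457
  N₂: 9058 (inert)
  CO₂: 0 + 2(317.1) = 634.1
  H₂O: 0 + 3(317.1) = 951.2
Total out = 12200 kmol; y_H₂O = 951.2 / 12200 = 0.07798.

0.078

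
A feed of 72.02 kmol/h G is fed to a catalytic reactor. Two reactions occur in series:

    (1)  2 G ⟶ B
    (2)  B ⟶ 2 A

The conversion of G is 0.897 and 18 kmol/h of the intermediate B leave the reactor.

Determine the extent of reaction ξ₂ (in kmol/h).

Conversion of G: G consumed = 2ξ₁ = 0.897 × 72.02 → ξ₁ = 32.3 kmol/h.
B balance: n_B = 0 + 1ξ₁ − 1ξ₂ = 18 → ξ₂ = (1·32.3 − 18)/1 = 14.3 kmol/h.
Outlet amounts (n = n₀ + Σ ν·ξ):
  G: 72.02 − 2(32.3) = 7.418
  B: 0 + 1(32.3) − 1(14.3) = 18
  A: 0 + 2(14.3) = 28.6

ξ₂ = 14.3 kmol/h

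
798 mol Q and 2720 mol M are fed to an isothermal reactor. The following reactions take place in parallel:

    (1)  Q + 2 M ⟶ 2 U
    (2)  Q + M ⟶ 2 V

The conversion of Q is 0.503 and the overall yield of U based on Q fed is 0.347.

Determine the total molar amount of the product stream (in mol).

Yield of U: 2ξ₁ / 798 = 0.347 → ξ₁ = 138.5 mol.
Conversion of Q: 1ξ₁ + 1ξ₂ = 0.503 × 798 = 401.4 → ξ₂ = 262.9 mol.
Outlet amounts (n = n₀ + Σ ν·ξ):
  Q: 798 − 1(138.5) − 1(262.9) = 396.6
  M: 2720 − 2(138.5) − 1(262.9) = 2180
  U: 0 + 2(138.5) = 276.9
  V: 0 + 2(262.9) = 525.9
Total out = 396.6 + 2180 + 276.9 + 525.9 = 3380 mol.

3380 mol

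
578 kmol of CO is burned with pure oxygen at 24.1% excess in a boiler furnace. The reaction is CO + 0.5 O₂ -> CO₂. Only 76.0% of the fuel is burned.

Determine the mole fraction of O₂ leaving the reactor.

Stoichiometric O₂ = 0.5 × 578 = 289 kmol; O₂ fed = 289 × 1.241 = 358.6 kmol.
Fuel reacted = 0.76 × 578 → ξ = 439.3 kmol.
Outlet (n = n₀ + ν ξ):
  CO: 578 − 1(439.3) = 138.7
  O₂: 358.6 − 0.5(439.3) = 139
  CO₂: 0 + 1(439.3) = 439.3
Total out = 717 kmol; y_O₂ = 139 / 717 = 0.1939.

0.194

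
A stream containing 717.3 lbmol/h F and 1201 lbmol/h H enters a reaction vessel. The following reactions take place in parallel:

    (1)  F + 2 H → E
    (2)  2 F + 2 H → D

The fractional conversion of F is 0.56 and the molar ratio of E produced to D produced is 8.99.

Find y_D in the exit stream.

0.0317

Conversion of F: F consumed = 0.56 × 717.3 = 401.7 lbmol/h = 1ξ₁ + 2ξ₂.
Selectivity: 1ξ₁ / (1ξ₂) = 8.99 → ξ₁ = 8.99 ξ₂.
Substitute: (1·8.99 + 2) ξ₂ = 401.7 → ξ₂ = 36.55 lbmol/h, ξ₁ = 328.6 lbmol/h.
Outlet amounts (n = n₀ + Σ ν·ξ):
  F: 717.3 − 1(328.6) − 2(36.55) = 315.6
  H: 1201 − 2(328.6) − 2(36.55) = 470.7
  E: 0 + 1(328.6) = 328.6
  D: 0 + 1(36.55) = 36.55
Total out = 1151 lbmol/h; y_D = 36.55 / 1151 = 0.03174.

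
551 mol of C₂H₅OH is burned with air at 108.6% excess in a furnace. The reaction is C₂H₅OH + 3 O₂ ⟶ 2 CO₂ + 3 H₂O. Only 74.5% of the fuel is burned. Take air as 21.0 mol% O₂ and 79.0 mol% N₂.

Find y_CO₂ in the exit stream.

0.0472

Stoichiometric O₂ = 3 × 551 = 1653 mol; O₂ fed = 1653 × 2.086 = 3448 mol.
N₂ fed = 3448 × 79/21 = 12970 mol.
Fuel reacted = 0.745 × 551 → ξ = 410.5 mol.
Outlet (n = n₀ + ν ξ):
  C₂H₅OH: 551 − 1(410.5) = 140.5
  O₂: 3448 − 3(410.5) = 2217
  N₂: 12970 (inert)
  CO₂: 0 + 2(410.5) = 821
  H₂O: 0 + 3(410.5) = 1231
Total out = 17380 mol; y_CO₂ = 821 / 17380 = 0.04723.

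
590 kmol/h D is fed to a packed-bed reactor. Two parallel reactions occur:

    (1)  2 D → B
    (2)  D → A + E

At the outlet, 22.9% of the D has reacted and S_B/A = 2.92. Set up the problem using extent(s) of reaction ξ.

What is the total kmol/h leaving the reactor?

Conversion of D: D consumed = 0.229 × 590 = 135.1 kmol/h = 2ξ₁ + 1ξ₂.
Selectivity: 1ξ₁ / (1ξ₂) = 2.92 → ξ₁ = 2.92 ξ₂.
Substitute: (2·2.92 + 1) ξ₂ = 135.1 → ξ₂ = 19.75 kmol/h, ξ₁ = 57.68 kmol/h.
Outlet amounts (n = n₀ + Σ ν·ξ):
  D: 590 − 2(57.68) − 1(19.75) = 454.9
  B: 0 + 1(57.68) = 57.68
  A: 0 + 1(19.75) = 19.75
  E: 0 + 1(19.75) = 19.75
Total out = 454.9 + 57.68 + 19.75 + 19.75 = 552.1 kmol/h.

552 kmol/h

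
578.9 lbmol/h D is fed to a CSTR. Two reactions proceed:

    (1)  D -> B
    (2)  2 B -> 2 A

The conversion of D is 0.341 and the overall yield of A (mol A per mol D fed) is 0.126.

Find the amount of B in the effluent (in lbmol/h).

124 lbmol/h

Conversion of D: D consumed = 1ξ₁ = 0.341 × 578.9 → ξ₁ = 197.4 lbmol/h.
Yield of A: 2ξ₂ / 578.9 = 0.126 → ξ₂ = 36.47 lbmol/h.
Outlet amounts (n = n₀ + Σ ν·ξ):
  D: 578.9 − 1(197.4) = 381.5
  B: 0 + 1(197.4) − 2(36.47) = 124.5
  A: 0 + 2(36.47) = 72.94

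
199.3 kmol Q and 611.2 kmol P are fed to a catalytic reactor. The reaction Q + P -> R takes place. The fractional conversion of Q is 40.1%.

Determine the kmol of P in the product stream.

531 kmol

Q reacted = 0.401 × 199.3 = 79.92 kmol; ν_Q = −1, so ξ = 79.92/1 = 79.92 kmol.
Outlet amounts (n = n₀ + ν ξ):
  Q: 199.3 − 1(79.92) = 119.4
  P: 611.2 − 1(79.92) = 531.3
  R: 0 + 1(79.92) = 79.92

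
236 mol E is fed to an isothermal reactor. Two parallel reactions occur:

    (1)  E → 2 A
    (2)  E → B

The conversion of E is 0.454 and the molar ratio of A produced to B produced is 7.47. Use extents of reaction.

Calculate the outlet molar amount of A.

Conversion of E: E consumed = 0.454 × 236 = 107.1 mol = 1ξ₁ + 1ξ₂.
Selectivity: 2ξ₁ / (1ξ₂) = 7.47 → ξ₁ = 3.735 ξ₂.
Substitute: (1·3.735 + 1) ξ₂ = 107.1 → ξ₂ = 22.63 mol, ξ₁ = 84.52 mol.
Outlet amounts (n = n₀ + Σ ν·ξ):
  E: 236 − 1(84.52) − 1(22.63) = 128.9
  A: 0 + 2(84.52) = 169
  B: 0 + 1(22.63) = 22.63

169 mol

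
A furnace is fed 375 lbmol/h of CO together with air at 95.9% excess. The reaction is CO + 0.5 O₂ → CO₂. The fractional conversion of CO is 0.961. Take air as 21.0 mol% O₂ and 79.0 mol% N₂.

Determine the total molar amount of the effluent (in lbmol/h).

Stoichiometric O₂ = 0.5 × 375 = 187.5 lbmol/h; O₂ fed = 187.5 × 1.959 = 367.3 lbmol/h.
N₂ fed = 367.3 × 79/21 = 1382 lbmol/h.
Fuel reacted = 0.961 × 375 → ξ = 360.4 lbmol/h.
Outlet (n = n₀ + ν ξ):
  CO: 375 − 1(360.4) = 14.62
  O₂: 367.3 − 0.5(360.4) = 187.1
  N₂: 1382 (inert)
  CO₂: 0 + 1(360.4) = 360.4
Total out = 14.62 + 187.1 + 1382 + 360.4 = 1944 lbmol/h.

1940 lbmol/h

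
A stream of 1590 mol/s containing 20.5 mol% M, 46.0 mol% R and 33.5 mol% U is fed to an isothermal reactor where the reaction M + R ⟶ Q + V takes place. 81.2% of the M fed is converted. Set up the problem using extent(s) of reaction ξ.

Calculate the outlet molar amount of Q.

265 mol/s

M reacted = 0.812 × 325.9 = 264.7 mol/s; ν_M = −1, so ξ = 264.7/1 = 264.7 mol/s.
Outlet amounts (n = n₀ + ν ξ):
  M: 325.9 − 1(264.7) = 61.28
  R: 731.4 − 1(264.7) = 466.7
  Q: 0 + 1(264.7) = 264.7
  V: 0 + 1(264.7) = 264.7
  U: 532.6 (inert)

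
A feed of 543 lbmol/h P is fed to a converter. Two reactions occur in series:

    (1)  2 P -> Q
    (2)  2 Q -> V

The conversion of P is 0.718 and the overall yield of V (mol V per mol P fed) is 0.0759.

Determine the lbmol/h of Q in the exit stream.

113 lbmol/h

Conversion of P: P consumed = 2ξ₁ = 0.718 × 543 → ξ₁ = 194.9 lbmol/h.
Yield of V: 1ξ₂ / 543 = 0.0759 → ξ₂ = 41.21 lbmol/h.
Outlet amounts (n = n₀ + Σ ν·ξ):
  P: 543 − 2(194.9) = 153.1
  Q: 0 + 1(194.9) − 2(41.21) = 112.5
  V: 0 + 1(41.21) = 41.21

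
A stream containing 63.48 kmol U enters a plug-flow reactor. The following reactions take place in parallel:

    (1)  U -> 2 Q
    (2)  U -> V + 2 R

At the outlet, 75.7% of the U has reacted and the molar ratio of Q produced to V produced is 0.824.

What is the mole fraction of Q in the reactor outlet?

0.193

Conversion of U: U consumed = 0.757 × 63.48 = 48.05 kmol = 1ξ₁ + 1ξ₂.
Selectivity: 2ξ₁ / (1ξ₂) = 0.824 → ξ₁ = 0.412 ξ₂.
Substitute: (1·0.412 + 1) ξ₂ = 48.05 → ξ₂ = 34.03 kmol, ξ₁ = 14.02 kmol.
Outlet amounts (n = n₀ + Σ ν·ξ):
  U: 63.48 − 1(14.02) − 1(34.03) = 15.43
  Q: 0 + 2(14.02) = 28.04
  V: 0 + 1(34.03) = 34.03
  R: 0 + 2(34.03) = 68.07
Total out = 145.6 kmol; y_Q = 28.04 / 145.6 = 0.1926.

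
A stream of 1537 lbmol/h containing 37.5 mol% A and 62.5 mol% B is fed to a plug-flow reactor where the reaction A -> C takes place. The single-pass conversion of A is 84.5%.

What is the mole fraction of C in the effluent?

A reacted = 0.845 × 576.4 = 487 lbmol/h; ν_A = −1, so ξ = 487/1 = 487 lbmol/h.
Outlet amounts (n = n₀ + ν ξ):
  A: 576.4 − 1(487) = 89.34
  C: 0 + 1(487) = 487
  B: 960.6 (inert)
Total out = 1537 lbmol/h; y_C = 487 / 1537 = 0.3169.

0.317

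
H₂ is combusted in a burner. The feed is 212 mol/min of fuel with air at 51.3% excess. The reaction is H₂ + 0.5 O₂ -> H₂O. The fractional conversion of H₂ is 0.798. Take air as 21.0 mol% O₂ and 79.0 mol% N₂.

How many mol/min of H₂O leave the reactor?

169 mol/min

Stoichiometric O₂ = 0.5 × 212 = 106 mol/min; O₂ fed = 106 × 1.513 = 160.4 mol/min.
N₂ fed = 160.4 × 79/21 = 603.3 mol/min.
Fuel reacted = 0.798 × 212 → ξ = 169.2 mol/min.
Outlet (n = n₀ + ν ξ):
  H₂: 212 − 1(169.2) = 42.82
  O₂: 160.4 − 0.5(169.2) = 75.79
  N₂: 603.3 (inert)
  H₂O: 0 + 1(169.2) = 169.2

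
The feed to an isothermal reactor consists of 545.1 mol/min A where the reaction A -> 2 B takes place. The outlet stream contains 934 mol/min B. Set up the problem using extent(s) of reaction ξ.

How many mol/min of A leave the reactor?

For B: n = n₀ + 2ξ → 934 = 0 + 2ξ, giving ξ = 467 mol/min.
Outlet amounts (n = n₀ + ν ξ):
  A: 545.1 − 1(467) = 78.1
  B: 0 + 2(467) = 934

78.1 mol/min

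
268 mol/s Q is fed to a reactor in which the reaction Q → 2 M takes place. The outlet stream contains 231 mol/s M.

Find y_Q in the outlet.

For M: n = n₀ + 2ξ → 231 = 0 + 2ξ, giving ξ = 115.5 mol/s.
Outlet amounts (n = n₀ + ν ξ):
  Q: 268 − 1(115.5) = 152.5
  M: 0 + 2(115.5) = 231
Total out = 383.5 mol/s; y_Q = 152.5 / 383.5 = 0.3977.

0.398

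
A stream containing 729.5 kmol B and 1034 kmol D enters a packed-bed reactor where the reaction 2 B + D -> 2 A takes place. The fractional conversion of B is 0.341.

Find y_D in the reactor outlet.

B reacted = 0.341 × 729.5 = 248.8 kmol; ν_B = −2, so ξ = 248.8/2 = 124.4 kmol.
Outlet amounts (n = n₀ + ν ξ):
  B: 729.5 − 2(124.4) = 480.7
  D: 1034 − 1(124.4) = 909.6
  A: 0 + 2(124.4) = 248.8
Total out = 1639 kmol; y_D = 909.6 / 1639 = 0.5549.

0.555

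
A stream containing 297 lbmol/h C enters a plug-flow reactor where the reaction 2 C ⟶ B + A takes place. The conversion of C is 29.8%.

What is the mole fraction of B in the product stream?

C reacted = 0.298 × 297 = 88.51 lbmol/h; ν_C = −2, so ξ = 88.51/2 = 44.25 lbmol/h.
Outlet amounts (n = n₀ + ν ξ):
  C: 297 − 2(44.25) = 208.5
  B: 0 + 1(44.25) = 44.25
  A: 0 + 1(44.25) = 44.25
Total out = 297 lbmol/h; y_B = 44.25 / 297 = 0.149.

0.149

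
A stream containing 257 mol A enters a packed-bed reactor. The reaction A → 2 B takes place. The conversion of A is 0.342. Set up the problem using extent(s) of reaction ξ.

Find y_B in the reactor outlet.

A reacted = 0.342 × 257 = 87.89 mol; ν_A = −1, so ξ = 87.89/1 = 87.89 mol.
Outlet amounts (n = n₀ + ν ξ):
  A: 257 − 1(87.89) = 169.1
  B: 0 + 2(87.89) = 175.8
Total out = 344.9 mol; y_B = 175.8 / 344.9 = 0.5097.

0.51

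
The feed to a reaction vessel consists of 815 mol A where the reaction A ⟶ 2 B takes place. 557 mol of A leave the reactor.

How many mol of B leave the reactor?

For A: n = n₀ − 1ξ → 557 = 815 − 1ξ, giving ξ = 258 mol.
Outlet amounts (n = n₀ + ν ξ):
  A: 815 − 1(258) = 557
  B: 0 + 2(258) = 516

516 mol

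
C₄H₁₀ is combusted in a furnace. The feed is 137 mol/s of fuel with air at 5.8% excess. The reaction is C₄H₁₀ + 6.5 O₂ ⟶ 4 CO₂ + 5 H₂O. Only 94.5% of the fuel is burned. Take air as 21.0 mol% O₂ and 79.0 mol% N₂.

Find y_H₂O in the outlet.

Stoichiometric O₂ = 6.5 × 137 = 890.5 mol/s; O₂ fed = 890.5 × 1.058 = 942.1 mol/s.
N₂ fed = 942.1 × 79/21 = 3544 mol/s.
Fuel reacted = 0.945 × 137 → ξ = 129.5 mol/s.
Outlet (n = n₀ + ν ξ):
  C₄H₁₀: 137 − 1(129.5) = 7.535
  O₂: 942.1 − 6.5(129.5) = 100.6
  N₂: 3544 (inert)
  CO₂: 0 + 4(129.5) = 517.9
  H₂O: 0 + 5(129.5) = 647.3
Total out = 4818 mol/s; y_H₂O = 647.3 / 4818 = 0.1344.

0.134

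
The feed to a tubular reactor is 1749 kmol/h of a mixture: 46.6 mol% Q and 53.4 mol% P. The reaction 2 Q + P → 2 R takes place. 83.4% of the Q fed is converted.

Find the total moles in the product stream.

1410 kmol/h

Q reacted = 0.834 × 815 = 679.7 kmol/h; ν_Q = −2, so ξ = 679.7/2 = 339.9 kmol/h.
Outlet amounts (n = n₀ + ν ξ):
  Q: 815 − 2(339.9) = 135.3
  P: 934 − 1(339.9) = 594.1
  R: 0 + 2(339.9) = 679.7
Total out = 135.3 + 594.1 + 679.7 = 1409 kmol/h.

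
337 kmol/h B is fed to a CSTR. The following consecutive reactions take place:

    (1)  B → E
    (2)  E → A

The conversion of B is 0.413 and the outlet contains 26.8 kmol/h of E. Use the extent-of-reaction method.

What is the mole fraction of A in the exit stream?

Conversion of B: B consumed = 1ξ₁ = 0.413 × 337 → ξ₁ = 139.2 kmol/h.
E balance: n_E = 0 + 1ξ₁ − 1ξ₂ = 26.8 → ξ₂ = (1·139.2 − 26.8)/1 = 112.4 kmol/h.
Outlet amounts (n = n₀ + Σ ν·ξ):
  B: 337 − 1(139.2) = 197.8
  E: 0 + 1(139.2) − 1(112.4) = 26.8
  A: 0 + 1(112.4) = 112.4
Total out = 337 kmol/h; y_A = 112.4 / 337 = 0.3335.

0.333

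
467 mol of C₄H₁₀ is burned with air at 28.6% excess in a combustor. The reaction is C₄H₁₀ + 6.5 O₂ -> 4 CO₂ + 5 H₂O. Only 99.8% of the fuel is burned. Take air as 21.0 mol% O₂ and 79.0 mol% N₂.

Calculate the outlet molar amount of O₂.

874 mol

Stoichiometric O₂ = 6.5 × 467 = 3036 mol; O₂ fed = 3036 × 1.286 = 3904 mol.
N₂ fed = 3904 × 79/21 = 14690 mol.
Fuel reacted = 0.998 × 467 → ξ = 466.1 mol.
Outlet (n = n₀ + ν ξ):
  C₄H₁₀: 467 − 1(466.1) = 0.934
  O₂: 3904 − 6.5(466.1) = 874.2
  N₂: 14690 (inert)
  CO₂: 0 + 4(466.1) = 1864
  H₂O: 0 + 5(466.1) = 2330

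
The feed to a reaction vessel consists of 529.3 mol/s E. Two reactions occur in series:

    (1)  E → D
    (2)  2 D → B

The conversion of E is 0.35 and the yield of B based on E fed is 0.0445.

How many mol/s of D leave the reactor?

138 mol/s

Conversion of E: E consumed = 1ξ₁ = 0.35 × 529.3 → ξ₁ = 185.3 mol/s.
Yield of B: 1ξ₂ / 529.3 = 0.0445 → ξ₂ = 23.55 mol/s.
Outlet amounts (n = n₀ + Σ ν·ξ):
  E: 529.3 − 1(185.3) = 344
  D: 0 + 1(185.3) − 2(23.55) = 138.1
  B: 0 + 1(23.55) = 23.55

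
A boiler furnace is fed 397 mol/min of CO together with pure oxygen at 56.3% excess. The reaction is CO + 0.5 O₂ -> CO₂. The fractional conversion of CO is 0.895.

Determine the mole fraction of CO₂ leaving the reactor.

0.671

Stoichiometric O₂ = 0.5 × 397 = 198.5 mol/min; O₂ fed = 198.5 × 1.563 = 310.3 mol/min.
Fuel reacted = 0.895 × 397 → ξ = 355.3 mol/min.
Outlet (n = n₀ + ν ξ):
  CO: 397 − 1(355.3) = 41.69
  O₂: 310.3 − 0.5(355.3) = 132.6
  CO₂: 0 + 1(355.3) = 355.3
Total out = 529.6 mol/min; y_CO₂ = 355.3 / 529.6 = 0.6709.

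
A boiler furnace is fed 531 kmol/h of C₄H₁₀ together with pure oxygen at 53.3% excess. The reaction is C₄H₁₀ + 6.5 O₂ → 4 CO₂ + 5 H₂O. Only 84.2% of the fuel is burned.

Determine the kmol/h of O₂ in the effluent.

2380 kmol/h

Stoichiometric O₂ = 6.5 × 531 = 3452 kmol/h; O₂ fed = 3452 × 1.533 = 5291 kmol/h.
Fuel reacted = 0.842 × 531 → ξ = 447.1 kmol/h.
Outlet (n = n₀ + ν ξ):
  C₄H₁₀: 531 − 1(447.1) = 83.9
  O₂: 5291 − 6.5(447.1) = 2385
  CO₂: 0 + 4(447.1) = 1788
  H₂O: 0 + 5(447.1) = 2236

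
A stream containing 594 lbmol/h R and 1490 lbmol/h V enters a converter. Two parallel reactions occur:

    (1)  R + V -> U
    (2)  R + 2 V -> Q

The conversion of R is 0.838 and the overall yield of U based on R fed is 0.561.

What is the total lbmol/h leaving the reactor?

Yield of U: 1ξ₁ / 594 = 0.561 → ξ₁ = 333.2 lbmol/h.
Conversion of R: 1ξ₁ + 1ξ₂ = 0.838 × 594 = 497.8 → ξ₂ = 164.5 lbmol/h.
Outlet amounts (n = n₀ + Σ ν·ξ):
  R: 594 − 1(333.2) − 1(164.5) = 96.23
  V: 1490 − 1(333.2) − 2(164.5) = 827.7
  U: 0 + 1(333.2) = 333.2
  Q: 0 + 1(164.5) = 164.5
Total out = 96.23 + 827.7 + 333.2 + 164.5 = 1422 lbmol/h.

1420 lbmol/h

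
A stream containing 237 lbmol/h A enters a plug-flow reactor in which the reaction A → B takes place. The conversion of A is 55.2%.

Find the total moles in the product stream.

A reacted = 0.552 × 237 = 130.8 lbmol/h; ν_A = −1, so ξ = 130.8/1 = 130.8 lbmol/h.
Outlet amounts (n = n₀ + ν ξ):
  A: 237 − 1(130.8) = 106.2
  B: 0 + 1(130.8) = 130.8
Total out = 106.2 + 130.8 = 237 lbmol/h.

237 lbmol/h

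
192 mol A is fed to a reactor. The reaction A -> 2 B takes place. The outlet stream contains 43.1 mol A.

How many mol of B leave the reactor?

For A: n = n₀ − 1ξ → 43.1 = 192 − 1ξ, giving ξ = 148.9 mol.
Outlet amounts (n = n₀ + ν ξ):
  A: 192 − 1(148.9) = 43.1
  B: 0 + 2(148.9) = 297.8

298 mol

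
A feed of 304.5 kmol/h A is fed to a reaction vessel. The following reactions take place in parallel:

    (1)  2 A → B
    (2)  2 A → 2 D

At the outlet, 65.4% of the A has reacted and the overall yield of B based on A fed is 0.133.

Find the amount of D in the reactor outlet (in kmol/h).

118 kmol/h

Yield of B: 1ξ₁ / 304.5 = 0.133 → ξ₁ = 40.5 kmol/h.
Conversion of A: 2ξ₁ + 2ξ₂ = 0.654 × 304.5 = 199.1 → ξ₂ = 59.07 kmol/h.
Outlet amounts (n = n₀ + Σ ν·ξ):
  A: 304.5 − 2(40.5) − 2(59.07) = 105.4
  B: 0 + 1(40.5) = 40.5
  D: 0 + 2(59.07) = 118.1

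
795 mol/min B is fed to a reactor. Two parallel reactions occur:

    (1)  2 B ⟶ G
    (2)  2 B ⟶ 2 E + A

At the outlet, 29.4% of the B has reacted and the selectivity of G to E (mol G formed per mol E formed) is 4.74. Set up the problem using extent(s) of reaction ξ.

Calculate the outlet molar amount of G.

106 mol/min

Conversion of B: B consumed = 0.294 × 795 = 233.7 mol/min = 2ξ₁ + 2ξ₂.
Selectivity: 1ξ₁ / (2ξ₂) = 4.74 → ξ₁ = 9.48 ξ₂.
Substitute: (2·9.48 + 2) ξ₂ = 233.7 → ξ₂ = 11.15 mol/min, ξ₁ = 105.7 mol/min.
Outlet amounts (n = n₀ + Σ ν·ξ):
  B: 795 − 2(105.7) − 2(11.15) = 561.3
  G: 0 + 1(105.7) = 105.7
  E: 0 + 2(11.15) = 22.3
  A: 0 + 1(11.15) = 11.15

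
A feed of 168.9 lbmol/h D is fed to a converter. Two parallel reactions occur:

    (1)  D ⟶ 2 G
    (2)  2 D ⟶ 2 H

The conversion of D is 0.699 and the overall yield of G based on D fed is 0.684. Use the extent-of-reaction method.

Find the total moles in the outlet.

227 lbmol/h

Yield of G: 2ξ₁ / 168.9 = 0.684 → ξ₁ = 57.76 lbmol/h.
Conversion of D: 1ξ₁ + 2ξ₂ = 0.699 × 168.9 = 118.1 → ξ₂ = 30.15 lbmol/h.
Outlet amounts (n = n₀ + Σ ν·ξ):
  D: 168.9 − 1(57.76) − 2(30.15) = 50.84
  G: 0 + 2(57.76) = 115.5
  H: 0 + 2(30.15) = 60.3
Total out = 50.84 + 115.5 + 60.3 = 226.7 lbmol/h.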